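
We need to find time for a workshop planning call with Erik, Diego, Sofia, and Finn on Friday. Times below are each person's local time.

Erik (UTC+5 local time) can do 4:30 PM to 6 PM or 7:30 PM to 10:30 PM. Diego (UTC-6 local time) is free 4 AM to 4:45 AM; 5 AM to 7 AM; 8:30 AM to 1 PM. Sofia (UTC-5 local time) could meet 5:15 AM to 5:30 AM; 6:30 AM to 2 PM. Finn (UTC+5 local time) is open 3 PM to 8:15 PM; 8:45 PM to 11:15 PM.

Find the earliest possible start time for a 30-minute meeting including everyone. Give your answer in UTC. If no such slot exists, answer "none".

11:30

Erik in UTC: 11:30-13:00, 14:30-17:30 (subtract 5h to convert from UTC+5).
Diego in UTC: 10:00-10:45, 11:00-13:00, 14:30-19:00 (add 6h to convert from UTC-6).
Sofia in UTC: 10:15-10:30, 11:30-19:00 (add 5h to convert from UTC-5).
Finn in UTC: 10:00-15:15, 15:45-18:15 (subtract 5h to convert from UTC+5).
Erik ∩ Diego: 11:30-13:00, 14:30-17:30.
Erik ∩ Diego ∩ Sofia: 11:30-13:00, 14:30-17:30.
Erik ∩ Diego ∩ Sofia ∩ Finn: 11:30-13:00, 14:30-15:15, 15:45-17:30.
Those are the intersection windows.
The first common window of at least 30 minutes is 11:30-13:00, so the earliest start is 11:30.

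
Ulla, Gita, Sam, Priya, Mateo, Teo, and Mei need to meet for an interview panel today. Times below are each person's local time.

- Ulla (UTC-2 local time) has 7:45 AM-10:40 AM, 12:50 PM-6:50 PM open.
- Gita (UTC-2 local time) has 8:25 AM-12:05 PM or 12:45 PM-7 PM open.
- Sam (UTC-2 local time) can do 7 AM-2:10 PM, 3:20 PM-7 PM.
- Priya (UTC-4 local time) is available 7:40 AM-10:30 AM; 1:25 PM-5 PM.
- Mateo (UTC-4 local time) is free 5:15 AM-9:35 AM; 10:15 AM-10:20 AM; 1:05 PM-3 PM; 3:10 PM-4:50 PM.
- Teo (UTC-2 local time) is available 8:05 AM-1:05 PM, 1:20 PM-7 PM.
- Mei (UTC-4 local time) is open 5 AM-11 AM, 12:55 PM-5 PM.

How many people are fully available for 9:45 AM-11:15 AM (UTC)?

4

Ulla in UTC: 09:45-12:40, 14:50-20:50 (add 2h to convert from UTC-2).
Gita in UTC: 10:25-14:05, 14:45-21:00 (add 2h to convert from UTC-2).
Sam in UTC: 09:00-16:10, 17:20-21:00 (add 2h to convert from UTC-2).
Priya in UTC: 11:40-14:30, 17:25-21:00 (add 4h to convert from UTC-4).
Mateo in UTC: 09:15-13:35, 14:15-14:20, 17:05-19:00, 19:10-20:50 (add 4h to convert from UTC-4).
Teo in UTC: 10:05-15:05, 15:20-21:00 (add 2h to convert from UTC-2).
Mei in UTC: 09:00-15:00, 16:55-21:00 (add 4h to convert from UTC-4).
Ulla, Sam, Mateo, and Mei can make the full 09:45-11:15 slot — that's 4.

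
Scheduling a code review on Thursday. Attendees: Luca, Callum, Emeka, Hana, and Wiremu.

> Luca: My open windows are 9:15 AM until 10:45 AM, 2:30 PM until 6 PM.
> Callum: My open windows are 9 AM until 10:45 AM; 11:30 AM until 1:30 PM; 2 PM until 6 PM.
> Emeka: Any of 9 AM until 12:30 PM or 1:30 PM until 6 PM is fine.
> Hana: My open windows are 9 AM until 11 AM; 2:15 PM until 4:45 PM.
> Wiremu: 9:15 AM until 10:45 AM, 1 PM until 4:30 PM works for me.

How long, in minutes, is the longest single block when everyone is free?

120

Luca ∩ Callum: 09:15-10:45, 14:30-18:00.
Luca ∩ Callum ∩ Emeka: 09:15-10:45, 14:30-18:00.
Luca ∩ Callum ∩ Emeka ∩ Hana: 09:15-10:45, 14:30-16:45.
Luca ∩ Callum ∩ Emeka ∩ Hana ∩ Wiremu: 09:15-10:45, 14:30-16:30.
The longest is 14:30-16:30 at 120 minutes.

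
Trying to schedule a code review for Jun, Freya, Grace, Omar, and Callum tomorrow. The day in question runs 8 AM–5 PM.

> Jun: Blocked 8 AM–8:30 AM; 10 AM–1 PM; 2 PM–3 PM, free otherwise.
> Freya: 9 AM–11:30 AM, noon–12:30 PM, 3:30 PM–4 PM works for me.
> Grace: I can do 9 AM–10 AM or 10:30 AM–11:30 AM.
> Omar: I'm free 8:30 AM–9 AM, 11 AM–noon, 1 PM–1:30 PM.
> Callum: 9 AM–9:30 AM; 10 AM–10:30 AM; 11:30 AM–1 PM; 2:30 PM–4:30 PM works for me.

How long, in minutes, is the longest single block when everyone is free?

Jun free: 08:30-10:00, 13:00-14:00, 15:00-17:00 (invert busy blocks within the working day).
Freya free: 09:00-11:30, 12:00-12:30, 15:30-16:00.
Grace free: 09:00-10:00, 10:30-11:30.
Omar free: 08:30-09:00, 11:00-12:00, 13:00-13:30.
Callum free: 09:00-09:30, 10:00-10:30, 11:30-13:00, 14:30-16:30.
Jun ∩ Freya: 09:00-10:00, 15:30-16:00.
Jun ∩ Freya ∩ Grace: 09:00-10:00.
Jun ∩ Freya ∩ Grace ∩ Omar: ∅.
Jun ∩ Freya ∩ Grace ∩ Omar ∩ Callum: ∅.
There is no time when everyone is free.
No common window exists, so the longest block is 0 minutes.

0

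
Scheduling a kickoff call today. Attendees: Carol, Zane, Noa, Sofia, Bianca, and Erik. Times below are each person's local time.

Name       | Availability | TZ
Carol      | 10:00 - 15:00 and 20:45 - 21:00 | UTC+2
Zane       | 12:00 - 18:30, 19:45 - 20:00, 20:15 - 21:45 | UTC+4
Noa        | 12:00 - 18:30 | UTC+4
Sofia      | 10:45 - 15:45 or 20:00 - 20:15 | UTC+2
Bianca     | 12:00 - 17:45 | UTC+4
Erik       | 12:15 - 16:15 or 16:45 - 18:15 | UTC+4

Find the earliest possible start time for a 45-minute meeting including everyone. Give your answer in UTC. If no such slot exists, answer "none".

08:45

Carol in UTC: 08:00-13:00, 18:45-19:00 (subtract 2h to convert from UTC+2).
Zane in UTC: 08:00-14:30, 15:45-16:00, 16:15-17:45 (subtract 4h to convert from UTC+4).
Noa in UTC: 08:00-14:30 (subtract 4h to convert from UTC+4).
Sofia in UTC: 08:45-13:45, 18:00-18:15 (subtract 2h to convert from UTC+2).
Bianca in UTC: 08:00-13:45 (subtract 4h to convert from UTC+4).
Erik in UTC: 08:15-12:15, 12:45-14:15 (subtract 4h to convert from UTC+4).
Carol ∩ Zane: 08:00-13:00.
Carol ∩ Zane ∩ Noa: 08:00-13:00.
Carol ∩ Zane ∩ Noa ∩ Sofia: 08:45-13:00.
Carol ∩ Zane ∩ Noa ∩ Sofia ∩ Bianca: 08:45-13:00.
Carol ∩ Zane ∩ Noa ∩ Sofia ∩ Bianca ∩ Erik: 08:45-12:15, 12:45-13:00.
The first common window of at least 45 minutes is 08:45-12:15, so the earliest start is 08:45.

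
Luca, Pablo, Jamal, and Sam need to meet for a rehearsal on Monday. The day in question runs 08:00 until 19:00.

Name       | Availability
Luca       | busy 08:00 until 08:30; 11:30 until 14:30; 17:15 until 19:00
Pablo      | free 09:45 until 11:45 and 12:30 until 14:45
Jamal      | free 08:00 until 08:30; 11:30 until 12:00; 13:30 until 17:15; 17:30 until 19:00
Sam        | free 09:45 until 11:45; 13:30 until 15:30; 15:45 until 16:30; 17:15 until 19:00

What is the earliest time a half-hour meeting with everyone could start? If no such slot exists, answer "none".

Luca free: 08:30-11:30, 14:30-17:15 (invert busy blocks within the working day).
Pablo free: 09:45-11:45, 12:30-14:45.
Jamal free: 08:00-08:30, 11:30-12:00, 13:30-17:15, 17:30-19:00.
Sam free: 09:45-11:45, 13:30-15:30, 15:45-16:30, 17:15-19:00.
Luca ∩ Pablo: 09:45-11:30, 14:30-14:45.
Luca ∩ Pablo ∩ Jamal: 14:30-14:45.
Luca ∩ Pablo ∩ Jamal ∩ Sam: 14:30-14:45.
No common window is at least 30 minutes long.

none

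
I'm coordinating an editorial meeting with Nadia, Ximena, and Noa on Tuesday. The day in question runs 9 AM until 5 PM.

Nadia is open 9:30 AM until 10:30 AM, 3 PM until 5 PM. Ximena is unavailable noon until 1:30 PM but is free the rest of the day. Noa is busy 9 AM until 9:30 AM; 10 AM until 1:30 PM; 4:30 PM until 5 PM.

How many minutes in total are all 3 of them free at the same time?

120

Nadia free: 09:30-10:30, 15:00-17:00.
Ximena free: 09:00-12:00, 13:30-17:00 (invert busy blocks within the working day).
Noa free: 09:30-10:00, 13:30-16:30 (invert busy blocks within the working day).
Nadia ∩ Ximena: 09:30-10:30, 15:00-17:00.
Nadia ∩ Ximena ∩ Noa: 09:30-10:00, 15:00-16:30.
Summing the common windows: 30 + 90 = 120 minutes.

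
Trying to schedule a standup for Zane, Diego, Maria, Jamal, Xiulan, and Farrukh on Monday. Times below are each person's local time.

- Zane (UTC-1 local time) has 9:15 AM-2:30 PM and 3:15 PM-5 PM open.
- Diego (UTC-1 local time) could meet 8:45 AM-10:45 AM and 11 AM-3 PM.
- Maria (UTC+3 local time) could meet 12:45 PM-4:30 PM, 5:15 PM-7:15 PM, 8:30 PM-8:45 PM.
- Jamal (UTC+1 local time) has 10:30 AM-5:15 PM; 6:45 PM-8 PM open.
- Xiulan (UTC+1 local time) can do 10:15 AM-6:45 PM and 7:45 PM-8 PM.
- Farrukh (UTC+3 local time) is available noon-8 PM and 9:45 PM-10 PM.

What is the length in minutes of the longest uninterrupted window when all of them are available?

Zane in UTC: 10:15-15:30, 16:15-18:00 (add 1h to convert from UTC-1).
Diego in UTC: 09:45-11:45, 12:00-16:00 (add 1h to convert from UTC-1).
Maria in UTC: 09:45-13:30, 14:15-16:15, 17:30-17:45 (subtract 3h to convert from UTC+3).
Jamal in UTC: 09:30-16:15, 17:45-19:00 (subtract 1h to convert from UTC+1).
Xiulan in UTC: 09:15-17:45, 18:45-19:00 (subtract 1h to convert from UTC+1).
Farrukh in UTC: 09:00-17:00, 18:45-19:00 (subtract 3h to convert from UTC+3).
Zane ∩ Diego: 10:15-11:45, 12:00-15:30.
Zane ∩ Diego ∩ Maria: 10:15-11:45, 12:00-13:30, 14:15-15:30.
Zane ∩ Diego ∩ Maria ∩ Jamal: 10:15-11:45, 12:00-13:30, 14:15-15:30.
Zane ∩ Diego ∩ Maria ∩ Jamal ∩ Xiulan: 10:15-11:45, 12:00-13:30, 14:15-15:30.
Zane ∩ Diego ∩ Maria ∩ Jamal ∩ Xiulan ∩ Farrukh: 10:15-11:45, 12:00-13:30, 14:15-15:30.
The longest is 10:15-11:45 at 90 minutes.

90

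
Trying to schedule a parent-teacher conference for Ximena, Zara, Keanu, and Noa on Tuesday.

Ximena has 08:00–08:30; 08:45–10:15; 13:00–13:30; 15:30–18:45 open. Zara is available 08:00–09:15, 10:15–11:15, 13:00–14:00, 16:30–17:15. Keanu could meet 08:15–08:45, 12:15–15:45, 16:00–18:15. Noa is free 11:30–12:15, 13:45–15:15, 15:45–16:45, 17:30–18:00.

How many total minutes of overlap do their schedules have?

15

Ximena ∩ Zara: 08:00-08:30, 08:45-09:15, 13:00-13:30, 16:30-17:15.
Ximena ∩ Zara ∩ Keanu: 08:15-08:30, 13:00-13:30, 16:30-17:15.
Ximena ∩ Zara ∩ Keanu ∩ Noa: 16:30-16:45.
That's a single block of 15 minutes.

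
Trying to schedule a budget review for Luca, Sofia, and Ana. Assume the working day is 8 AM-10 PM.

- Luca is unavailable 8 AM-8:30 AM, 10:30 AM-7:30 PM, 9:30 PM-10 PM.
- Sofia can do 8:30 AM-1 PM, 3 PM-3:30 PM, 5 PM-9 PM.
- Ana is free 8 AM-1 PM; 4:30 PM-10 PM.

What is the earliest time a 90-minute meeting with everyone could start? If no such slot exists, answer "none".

Luca free: 08:30-10:30, 19:30-21:30 (invert busy blocks within the working day).
Sofia free: 08:30-13:00, 15:00-15:30, 17:00-21:00.
Ana free: 08:00-13:00, 16:30-22:00.
Luca ∩ Sofia: 08:30-10:30, 19:30-21:00.
Luca ∩ Sofia ∩ Ana: 08:30-10:30, 19:30-21:00.
The first common window of at least 90 minutes is 08:30-10:30, so the earliest start is 08:30.

08:30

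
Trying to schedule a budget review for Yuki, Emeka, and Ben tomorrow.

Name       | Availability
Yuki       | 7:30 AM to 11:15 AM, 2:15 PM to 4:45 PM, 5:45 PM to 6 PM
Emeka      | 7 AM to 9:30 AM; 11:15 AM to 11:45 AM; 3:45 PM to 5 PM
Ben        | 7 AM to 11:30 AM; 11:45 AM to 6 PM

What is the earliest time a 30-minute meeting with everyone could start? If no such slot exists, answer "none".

Yuki ∩ Emeka: 07:30-09:30, 15:45-16:45.
Yuki ∩ Emeka ∩ Ben: 07:30-09:30, 15:45-16:45.
The first common window of at least 30 minutes is 07:30-09:30, so the earliest start is 07:30.

07:30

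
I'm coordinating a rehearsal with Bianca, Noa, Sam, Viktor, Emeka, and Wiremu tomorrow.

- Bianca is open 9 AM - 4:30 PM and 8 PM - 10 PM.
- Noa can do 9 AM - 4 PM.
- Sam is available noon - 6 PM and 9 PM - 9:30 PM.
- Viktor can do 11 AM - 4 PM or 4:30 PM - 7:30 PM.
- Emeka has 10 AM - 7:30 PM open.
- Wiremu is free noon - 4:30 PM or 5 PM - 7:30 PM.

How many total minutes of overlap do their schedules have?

Bianca ∩ Noa: 09:00-16:00.
Bianca ∩ Noa ∩ Sam: 12:00-16:00.
Bianca ∩ Noa ∩ Sam ∩ Viktor: 12:00-16:00.
Bianca ∩ Noa ∩ Sam ∩ Viktor ∩ Emeka: 12:00-16:00.
Bianca ∩ Noa ∩ Sam ∩ Viktor ∩ Emeka ∩ Wiremu: 12:00-16:00.
That's a single block of 240 minutes.

240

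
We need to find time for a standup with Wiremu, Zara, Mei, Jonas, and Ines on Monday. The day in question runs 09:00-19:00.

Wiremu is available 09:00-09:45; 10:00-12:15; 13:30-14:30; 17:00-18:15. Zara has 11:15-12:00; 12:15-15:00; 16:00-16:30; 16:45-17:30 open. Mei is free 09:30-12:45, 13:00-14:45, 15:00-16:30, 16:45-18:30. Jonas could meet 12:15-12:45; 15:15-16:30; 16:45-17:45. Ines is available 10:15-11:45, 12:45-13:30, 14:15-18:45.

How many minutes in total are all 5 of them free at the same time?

Wiremu ∩ Zara: 11:15-12:00, 13:30-14:30, 17:00-17:30.
Wiremu ∩ Zara ∩ Mei: 11:15-12:00, 13:30-14:30, 17:00-17:30.
Wiremu ∩ Zara ∩ Mei ∩ Jonas: 17:00-17:30.
Wiremu ∩ Zara ∩ Mei ∩ Jonas ∩ Ines: 17:00-17:30.
So the common availability across everyone is 17:00-17:30.
That's a single block of 30 minutes.

30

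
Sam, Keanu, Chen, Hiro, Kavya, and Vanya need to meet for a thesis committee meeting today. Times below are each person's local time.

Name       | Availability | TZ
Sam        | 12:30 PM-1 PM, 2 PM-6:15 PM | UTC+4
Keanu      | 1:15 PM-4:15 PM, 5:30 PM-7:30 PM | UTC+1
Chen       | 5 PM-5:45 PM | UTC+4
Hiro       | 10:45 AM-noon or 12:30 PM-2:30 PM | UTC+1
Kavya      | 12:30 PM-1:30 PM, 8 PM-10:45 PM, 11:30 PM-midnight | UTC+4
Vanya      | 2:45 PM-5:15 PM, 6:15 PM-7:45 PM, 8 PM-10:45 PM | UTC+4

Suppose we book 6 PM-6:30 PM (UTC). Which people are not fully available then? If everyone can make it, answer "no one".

Sam in UTC: 08:30-09:00, 10:00-14:15 (subtract 4h to convert from UTC+4).
Keanu in UTC: 12:15-15:15, 16:30-18:30 (subtract 1h to convert from UTC+1).
Chen in UTC: 13:00-13:45 (subtract 4h to convert from UTC+4).
Hiro in UTC: 09:45-11:00, 11:30-13:30 (subtract 1h to convert from UTC+1).
Kavya in UTC: 08:30-09:30, 16:00-18:45, 19:30-20:00 (subtract 4h to convert from UTC+4).
Vanya in UTC: 10:45-13:15, 14:15-15:45, 16:00-18:45 (subtract 4h to convert from UTC+4).
Sam: not fully free for 18:00-18:30. Keanu: free for 18:00-18:30. Chen: not fully free for 18:00-18:30. Hiro: not fully free for 18:00-18:30. Kavya: free for 18:00-18:30. Vanya: free for 18:00-18:30.

Chen, Hiro, Sam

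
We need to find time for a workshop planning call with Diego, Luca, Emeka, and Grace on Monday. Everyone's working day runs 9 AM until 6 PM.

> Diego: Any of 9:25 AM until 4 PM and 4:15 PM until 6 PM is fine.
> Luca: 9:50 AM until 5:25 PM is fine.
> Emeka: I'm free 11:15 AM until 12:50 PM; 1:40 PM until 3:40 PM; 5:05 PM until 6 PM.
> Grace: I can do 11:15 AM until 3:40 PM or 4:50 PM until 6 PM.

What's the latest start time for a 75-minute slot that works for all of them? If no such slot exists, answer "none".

Diego ∩ Luca: 09:50-16:00, 16:15-17:25.
Diego ∩ Luca ∩ Emeka: 11:15-12:50, 13:40-15:40, 17:05-17:25.
Diego ∩ Luca ∩ Emeka ∩ Grace: 11:15-12:50, 13:40-15:40, 17:05-17:25.
The last common window of at least 75 minutes is 13:40-15:40; a 75-minute meeting can start as late as 14:25 and still end by 15:40.

14:25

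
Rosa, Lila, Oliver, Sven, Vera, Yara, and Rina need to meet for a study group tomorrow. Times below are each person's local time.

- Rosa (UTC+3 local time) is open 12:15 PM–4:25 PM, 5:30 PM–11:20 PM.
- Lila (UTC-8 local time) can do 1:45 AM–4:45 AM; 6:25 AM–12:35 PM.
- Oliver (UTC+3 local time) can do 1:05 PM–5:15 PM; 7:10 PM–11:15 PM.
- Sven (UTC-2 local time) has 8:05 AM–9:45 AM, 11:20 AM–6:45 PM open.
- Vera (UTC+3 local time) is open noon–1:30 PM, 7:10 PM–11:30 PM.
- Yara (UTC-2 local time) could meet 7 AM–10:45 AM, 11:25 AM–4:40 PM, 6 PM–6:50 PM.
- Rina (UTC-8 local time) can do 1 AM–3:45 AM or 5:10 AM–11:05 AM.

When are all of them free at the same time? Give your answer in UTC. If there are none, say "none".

10:05-10:30, 16:10-18:40

Rosa in UTC: 09:15-13:25, 14:30-20:20 (subtract 3h to convert from UTC+3).
Lila in UTC: 09:45-12:45, 14:25-20:35 (add 8h to convert from UTC-8).
Oliver in UTC: 10:05-14:15, 16:10-20:15 (subtract 3h to convert from UTC+3).
Sven in UTC: 10:05-11:45, 13:20-20:45 (add 2h to convert from UTC-2).
Vera in UTC: 09:00-10:30, 16:10-20:30 (subtract 3h to convert from UTC+3).
Yara in UTC: 09:00-12:45, 13:25-18:40, 20:00-20:50 (add 2h to convert from UTC-2).
Rina in UTC: 09:00-11:45, 13:10-19:05 (add 8h to convert from UTC-8).
Rosa ∩ Lila: 09:45-12:45, 14:30-20:20.
Rosa ∩ Lila ∩ Oliver: 10:05-12:45, 16:10-20:15.
Rosa ∩ Lila ∩ Oliver ∩ Sven: 10:05-11:45, 16:10-20:15.
Rosa ∩ Lila ∩ Oliver ∩ Sven ∩ Vera: 10:05-10:30, 16:10-20:15.
Rosa ∩ Lila ∩ Oliver ∩ Sven ∩ Vera ∩ Yara: 10:05-10:30, 16:10-18:40, 20:00-20:15.
Rosa ∩ Lila ∩ Oliver ∩ Sven ∩ Vera ∩ Yara ∩ Rina: 10:05-10:30, 16:10-18:40.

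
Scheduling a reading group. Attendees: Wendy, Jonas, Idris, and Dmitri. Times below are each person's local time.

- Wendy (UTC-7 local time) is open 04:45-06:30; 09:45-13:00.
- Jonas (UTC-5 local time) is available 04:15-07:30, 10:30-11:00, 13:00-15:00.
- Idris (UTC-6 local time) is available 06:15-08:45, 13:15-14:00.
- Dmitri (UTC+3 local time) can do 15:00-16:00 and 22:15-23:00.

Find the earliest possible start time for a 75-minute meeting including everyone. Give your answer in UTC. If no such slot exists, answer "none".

none

Wendy in UTC: 11:45-13:30, 16:45-20:00 (add 7h to convert from UTC-7).
Jonas in UTC: 09:15-12:30, 15:30-16:00, 18:00-20:00 (add 5h to convert from UTC-5).
Idris in UTC: 12:15-14:45, 19:15-20:00 (add 6h to convert from UTC-6).
Dmitri in UTC: 12:00-13:00, 19:15-20:00 (subtract 3h to convert from UTC+3).
Wendy ∩ Jonas: 11:45-12:30, 18:00-20:00.
Wendy ∩ Jonas ∩ Idris: 12:15-12:30, 19:15-20:00.
Wendy ∩ Jonas ∩ Idris ∩ Dmitri: 12:15-12:30, 19:15-20:00.
Those are the intersection windows.
No common window is at least 75 minutes long.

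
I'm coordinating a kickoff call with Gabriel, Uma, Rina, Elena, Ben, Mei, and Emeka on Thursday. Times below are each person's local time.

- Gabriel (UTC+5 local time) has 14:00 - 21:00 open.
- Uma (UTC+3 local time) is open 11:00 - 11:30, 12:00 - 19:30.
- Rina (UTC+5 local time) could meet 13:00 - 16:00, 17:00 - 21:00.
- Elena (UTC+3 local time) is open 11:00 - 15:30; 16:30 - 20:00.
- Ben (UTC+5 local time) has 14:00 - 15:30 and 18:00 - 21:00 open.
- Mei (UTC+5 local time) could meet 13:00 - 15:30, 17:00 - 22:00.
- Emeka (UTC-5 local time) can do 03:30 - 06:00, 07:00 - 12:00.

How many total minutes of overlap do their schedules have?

240

Gabriel in UTC: 09:00-16:00 (subtract 5h to convert from UTC+5).
Uma in UTC: 08:00-08:30, 09:00-16:30 (subtract 3h to convert from UTC+3).
Rina in UTC: 08:00-11:00, 12:00-16:00 (subtract 5h to convert from UTC+5).
Elena in UTC: 08:00-12:30, 13:30-17:00 (subtract 3h to convert from UTC+3).
Ben in UTC: 09:00-10:30, 13:00-16:00 (subtract 5h to convert from UTC+5).
Mei in UTC: 08:00-10:30, 12:00-17:00 (subtract 5h to convert from UTC+5).
Emeka in UTC: 08:30-11:00, 12:00-17:00 (add 5h to convert from UTC-5).
Gabriel ∩ Uma: 09:00-16:00.
Gabriel ∩ Uma ∩ Rina: 09:00-11:00, 12:00-16:00.
Gabriel ∩ Uma ∩ Rina ∩ Elena: 09:00-11:00, 12:00-12:30, 13:30-16:00.
Gabriel ∩ Uma ∩ Rina ∩ Elena ∩ Ben: 09:00-10:30, 13:30-16:00.
Gabriel ∩ Uma ∩ Rina ∩ Elena ∩ Ben ∩ Mei: 09:00-10:30, 13:30-16:00.
Gabriel ∩ Uma ∩ Rina ∩ Elena ∩ Ben ∩ Mei ∩ Emeka: 09:00-10:30, 13:30-16:00.
Summing the common windows: 90 + 150 = 240 minutes.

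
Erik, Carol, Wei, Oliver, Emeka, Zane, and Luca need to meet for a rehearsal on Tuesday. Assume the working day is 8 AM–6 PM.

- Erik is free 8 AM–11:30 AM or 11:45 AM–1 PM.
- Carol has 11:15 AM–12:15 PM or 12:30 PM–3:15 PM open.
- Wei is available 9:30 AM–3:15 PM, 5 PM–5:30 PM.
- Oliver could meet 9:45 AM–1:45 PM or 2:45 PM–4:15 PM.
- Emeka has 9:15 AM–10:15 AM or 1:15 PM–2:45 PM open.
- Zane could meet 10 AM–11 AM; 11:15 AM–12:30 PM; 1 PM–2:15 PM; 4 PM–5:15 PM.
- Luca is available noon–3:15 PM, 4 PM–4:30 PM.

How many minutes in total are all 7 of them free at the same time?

0

Erik ∩ Carol: 11:15-11:30, 11:45-12:15, 12:30-13:00.
Erik ∩ Carol ∩ Wei: 11:15-11:30, 11:45-12:15, 12:30-13:00.
Erik ∩ Carol ∩ Wei ∩ Oliver: 11:15-11:30, 11:45-12:15, 12:30-13:00.
Erik ∩ Carol ∩ Wei ∩ Oliver ∩ Emeka: ∅.
Erik ∩ Carol ∩ Wei ∩ Oliver ∩ Emeka ∩ Zane: ∅.
Erik ∩ Carol ∩ Wei ∩ Oliver ∩ Emeka ∩ Zane ∩ Luca: ∅.
There is no time when everyone is free.
There is no common window, so the total is 0 minutes.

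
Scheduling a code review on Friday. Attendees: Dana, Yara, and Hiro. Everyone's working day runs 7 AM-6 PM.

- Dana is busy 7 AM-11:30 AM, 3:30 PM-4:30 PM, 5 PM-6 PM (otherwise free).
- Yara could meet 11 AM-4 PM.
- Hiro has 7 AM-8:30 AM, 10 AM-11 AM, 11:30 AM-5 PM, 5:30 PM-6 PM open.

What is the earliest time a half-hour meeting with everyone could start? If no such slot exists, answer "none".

Dana free: 11:30-15:30, 16:30-17:00 (invert busy blocks within the working day).
Yara free: 11:00-16:00.
Hiro free: 07:00-08:30, 10:00-11:00, 11:30-17:00, 17:30-18:00.
Dana ∩ Yara: 11:30-15:30.
Dana ∩ Yara ∩ Hiro: 11:30-15:30.
Those are the intersection windows.
The first common window of at least 30 minutes is 11:30-15:30, so the earliest start is 11:30.

11:30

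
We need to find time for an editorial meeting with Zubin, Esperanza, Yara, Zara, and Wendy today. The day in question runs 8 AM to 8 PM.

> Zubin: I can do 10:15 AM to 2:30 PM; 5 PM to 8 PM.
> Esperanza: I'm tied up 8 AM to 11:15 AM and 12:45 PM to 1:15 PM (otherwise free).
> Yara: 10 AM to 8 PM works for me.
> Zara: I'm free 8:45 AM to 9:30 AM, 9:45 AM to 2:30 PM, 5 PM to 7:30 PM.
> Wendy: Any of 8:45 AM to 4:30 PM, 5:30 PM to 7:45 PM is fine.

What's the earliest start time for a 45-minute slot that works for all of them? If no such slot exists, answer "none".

Zubin free: 10:15-14:30, 17:00-20:00.
Esperanza free: 11:15-12:45, 13:15-20:00 (invert busy blocks within the working day).
Yara free: 10:00-20:00.
Zara free: 08:45-09:30, 09:45-14:30, 17:00-19:30.
Wendy free: 08:45-16:30, 17:30-19:45.
Zubin ∩ Esperanza: 11:15-12:45, 13:15-14:30, 17:00-20:00.
Zubin ∩ Esperanza ∩ Yara: 11:15-12:45, 13:15-14:30, 17:00-20:00.
Zubin ∩ Esperanza ∩ Yara ∩ Zara: 11:15-12:45, 13:15-14:30, 17:00-19:30.
Zubin ∩ Esperanza ∩ Yara ∩ Zara ∩ Wendy: 11:15-12:45, 13:15-14:30, 17:30-19:30.
Those are the intersection windows.
The first common window of at least 45 minutes is 11:15-12:45, so the earliest start is 11:15.

11:15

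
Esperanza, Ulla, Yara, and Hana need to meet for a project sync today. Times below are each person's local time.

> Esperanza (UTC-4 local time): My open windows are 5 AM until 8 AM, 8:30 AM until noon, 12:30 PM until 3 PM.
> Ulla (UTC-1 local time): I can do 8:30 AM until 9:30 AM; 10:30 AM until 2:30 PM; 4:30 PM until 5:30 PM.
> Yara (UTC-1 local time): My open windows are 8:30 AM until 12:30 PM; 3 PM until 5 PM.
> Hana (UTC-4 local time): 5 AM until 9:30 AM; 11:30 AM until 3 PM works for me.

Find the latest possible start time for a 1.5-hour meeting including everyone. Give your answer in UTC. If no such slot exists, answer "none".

Esperanza in UTC: 09:00-12:00, 12:30-16:00, 16:30-19:00 (add 4h to convert from UTC-4).
Ulla in UTC: 09:30-10:30, 11:30-15:30, 17:30-18:30 (add 1h to convert from UTC-1).
Yara in UTC: 09:30-13:30, 16:00-18:00 (add 1h to convert from UTC-1).
Hana in UTC: 09:00-13:30, 15:30-19:00 (add 4h to convert from UTC-4).
Esperanza ∩ Ulla: 09:30-10:30, 11:30-12:00, 12:30-15:30, 17:30-18:30.
Esperanza ∩ Ulla ∩ Yara: 09:30-10:30, 11:30-12:00, 12:30-13:30, 17:30-18:00.
Esperanza ∩ Ulla ∩ Yara ∩ Hana: 09:30-10:30, 11:30-12:00, 12:30-13:30, 17:30-18:00.
No common window is at least 90 minutes long.

none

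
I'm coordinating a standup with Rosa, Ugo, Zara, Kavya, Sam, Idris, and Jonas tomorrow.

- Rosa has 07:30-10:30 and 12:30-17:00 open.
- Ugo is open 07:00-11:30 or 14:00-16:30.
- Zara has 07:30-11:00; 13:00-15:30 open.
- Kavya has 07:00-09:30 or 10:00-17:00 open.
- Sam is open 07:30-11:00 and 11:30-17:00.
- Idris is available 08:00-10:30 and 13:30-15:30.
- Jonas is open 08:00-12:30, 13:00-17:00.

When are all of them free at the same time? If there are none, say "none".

08:00-09:30, 10:00-10:30, 14:00-15:30

Rosa ∩ Ugo: 07:30-10:30, 14:00-16:30.
Rosa ∩ Ugo ∩ Zara: 07:30-10:30, 14:00-15:30.
Rosa ∩ Ugo ∩ Zara ∩ Kavya: 07:30-09:30, 10:00-10:30, 14:00-15:30.
Rosa ∩ Ugo ∩ Zara ∩ Kavya ∩ Sam: 07:30-09:30, 10:00-10:30, 14:00-15:30.
Rosa ∩ Ugo ∩ Zara ∩ Kavya ∩ Sam ∩ Idris: 08:00-09:30, 10:00-10:30, 14:00-15:30.
Rosa ∩ Ugo ∩ Zara ∩ Kavya ∩ Sam ∩ Idris ∩ Jonas: 08:00-09:30, 10:00-10:30, 14:00-15:30.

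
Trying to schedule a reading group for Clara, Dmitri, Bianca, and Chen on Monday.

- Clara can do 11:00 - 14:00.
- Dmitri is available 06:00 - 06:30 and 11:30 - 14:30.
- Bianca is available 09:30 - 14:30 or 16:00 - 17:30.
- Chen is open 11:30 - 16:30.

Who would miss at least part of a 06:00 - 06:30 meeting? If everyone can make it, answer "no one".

Bianca, Chen, Clara

Clara: not fully free for 06:00-06:30. Dmitri: free for 06:00-06:30. Bianca: not fully free for 06:00-06:30. Chen: not fully free for 06:00-06:30.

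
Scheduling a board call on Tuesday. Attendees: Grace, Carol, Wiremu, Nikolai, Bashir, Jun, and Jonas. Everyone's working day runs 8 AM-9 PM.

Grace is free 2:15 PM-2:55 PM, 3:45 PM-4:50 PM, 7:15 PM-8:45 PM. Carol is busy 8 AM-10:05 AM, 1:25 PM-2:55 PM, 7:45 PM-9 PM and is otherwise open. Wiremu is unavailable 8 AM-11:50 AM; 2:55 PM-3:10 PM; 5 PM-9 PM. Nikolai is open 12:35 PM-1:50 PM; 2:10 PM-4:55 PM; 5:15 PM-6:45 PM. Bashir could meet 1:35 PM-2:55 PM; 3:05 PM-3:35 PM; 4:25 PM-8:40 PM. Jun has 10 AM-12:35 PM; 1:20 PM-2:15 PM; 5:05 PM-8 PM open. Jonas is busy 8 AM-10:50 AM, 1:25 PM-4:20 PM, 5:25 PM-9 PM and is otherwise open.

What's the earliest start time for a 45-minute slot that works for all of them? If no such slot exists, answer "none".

Grace free: 14:15-14:55, 15:45-16:50, 19:15-20:45.
Carol free: 10:05-13:25, 14:55-19:45 (invert busy blocks within the working day).
Wiremu free: 11:50-14:55, 15:10-17:00 (invert busy blocks within the working day).
Nikolai free: 12:35-13:50, 14:10-16:55, 17:15-18:45.
Bashir free: 13:35-14:55, 15:05-15:35, 16:25-20:40.
Jun free: 10:00-12:35, 13:20-14:15, 17:05-20:00.
Jonas free: 10:50-13:25, 16:20-17:25 (invert busy blocks within the working day).
Grace ∩ Carol: 15:45-16:50, 19:15-19:45.
Grace ∩ Carol ∩ Wiremu: 15:45-16:50.
Grace ∩ Carol ∩ Wiremu ∩ Nikolai: 15:45-16:50.
Grace ∩ Carol ∩ Wiremu ∩ Nikolai ∩ Bashir: 16:25-16:50.
Grace ∩ Carol ∩ Wiremu ∩ Nikolai ∩ Bashir ∩ Jun: ∅.
Grace ∩ Carol ∩ Wiremu ∩ Nikolai ∩ Bashir ∩ Jun ∩ Jonas: ∅.
There is no time when everyone is free.
No common window is at least 45 minutes long.

none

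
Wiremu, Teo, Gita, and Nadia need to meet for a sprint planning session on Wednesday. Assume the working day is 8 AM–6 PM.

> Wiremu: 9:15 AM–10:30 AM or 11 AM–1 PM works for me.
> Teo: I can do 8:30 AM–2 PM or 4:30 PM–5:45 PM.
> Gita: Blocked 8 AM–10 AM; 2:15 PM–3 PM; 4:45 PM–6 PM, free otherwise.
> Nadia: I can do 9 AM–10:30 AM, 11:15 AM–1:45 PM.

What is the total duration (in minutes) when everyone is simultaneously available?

Wiremu free: 09:15-10:30, 11:00-13:00.
Teo free: 08:30-14:00, 16:30-17:45.
Gita free: 10:00-14:15, 15:00-16:45 (invert busy blocks within the working day).
Nadia free: 09:00-10:30, 11:15-13:45.
Wiremu ∩ Teo: 09:15-10:30, 11:00-13:00.
Wiremu ∩ Teo ∩ Gita: 10:00-10:30, 11:00-13:00.
Wiremu ∩ Teo ∩ Gita ∩ Nadia: 10:00-10:30, 11:15-13:00.
Summing the common windows: 30 + 105 = 135 minutes.

135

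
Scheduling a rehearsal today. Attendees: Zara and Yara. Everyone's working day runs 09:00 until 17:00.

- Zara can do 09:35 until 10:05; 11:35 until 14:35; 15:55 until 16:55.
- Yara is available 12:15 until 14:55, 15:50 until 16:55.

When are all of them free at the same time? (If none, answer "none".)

12:15-14:35, 15:55-16:55

Zara ∩ Yara: 12:15-14:35, 15:55-16:55.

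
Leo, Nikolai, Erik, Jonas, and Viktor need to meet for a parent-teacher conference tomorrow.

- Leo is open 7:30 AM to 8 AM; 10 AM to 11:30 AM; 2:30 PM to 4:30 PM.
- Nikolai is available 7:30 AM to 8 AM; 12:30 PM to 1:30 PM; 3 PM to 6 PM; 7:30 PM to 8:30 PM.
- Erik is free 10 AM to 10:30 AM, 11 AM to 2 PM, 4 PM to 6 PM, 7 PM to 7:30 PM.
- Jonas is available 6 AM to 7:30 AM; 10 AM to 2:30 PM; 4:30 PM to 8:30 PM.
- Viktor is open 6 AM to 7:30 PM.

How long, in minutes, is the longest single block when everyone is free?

Leo ∩ Nikolai: 07:30-08:00, 15:00-16:30.
Leo ∩ Nikolai ∩ Erik: 16:00-16:30.
Leo ∩ Nikolai ∩ Erik ∩ Jonas: ∅.
Leo ∩ Nikolai ∩ Erik ∩ Jonas ∩ Viktor: ∅.
There is no time when everyone is free.
No common window exists, so the longest block is 0 minutes.

0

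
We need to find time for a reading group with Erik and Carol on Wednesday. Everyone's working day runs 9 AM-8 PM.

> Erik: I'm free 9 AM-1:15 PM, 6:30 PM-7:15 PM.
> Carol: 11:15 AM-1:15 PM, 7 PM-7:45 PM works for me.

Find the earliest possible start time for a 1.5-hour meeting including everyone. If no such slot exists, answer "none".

Erik ∩ Carol: 11:15-13:15, 19:00-19:15.
So the common availability across everyone is 11:15-13:15, 19:00-19:15.
The first common window of at least 90 minutes is 11:15-13:15, so the earliest start is 11:15.

11:15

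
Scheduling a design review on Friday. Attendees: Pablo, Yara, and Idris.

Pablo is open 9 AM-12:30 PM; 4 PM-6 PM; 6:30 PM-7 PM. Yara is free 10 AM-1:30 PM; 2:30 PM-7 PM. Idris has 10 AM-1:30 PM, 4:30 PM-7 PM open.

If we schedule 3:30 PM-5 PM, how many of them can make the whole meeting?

1

Yara can make the full 15:30-17:00 slot — that's 1.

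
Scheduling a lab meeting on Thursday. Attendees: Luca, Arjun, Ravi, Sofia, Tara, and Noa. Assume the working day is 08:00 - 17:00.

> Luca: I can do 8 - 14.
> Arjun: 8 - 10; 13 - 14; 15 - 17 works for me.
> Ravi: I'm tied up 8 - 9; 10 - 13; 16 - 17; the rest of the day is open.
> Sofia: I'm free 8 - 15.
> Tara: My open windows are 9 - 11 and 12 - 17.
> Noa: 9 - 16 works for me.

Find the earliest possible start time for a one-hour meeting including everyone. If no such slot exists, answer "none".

09:00

Luca free: 08:00-14:00.
Arjun free: 08:00-10:00, 13:00-14:00, 15:00-17:00.
Ravi free: 09:00-10:00, 13:00-16:00 (invert busy blocks within the working day).
Sofia free: 08:00-15:00.
Tara free: 09:00-11:00, 12:00-17:00.
Noa free: 09:00-16:00.
Luca ∩ Arjun: 08:00-10:00, 13:00-14:00.
Luca ∩ Arjun ∩ Ravi: 09:00-10:00, 13:00-14:00.
Luca ∩ Arjun ∩ Ravi ∩ Sofia: 09:00-10:00, 13:00-14:00.
Luca ∩ Arjun ∩ Ravi ∩ Sofia ∩ Tara: 09:00-10:00, 13:00-14:00.
Luca ∩ Arjun ∩ Ravi ∩ Sofia ∩ Tara ∩ Noa: 09:00-10:00, 13:00-14:00.
Those are the intersection windows.
The first common window of at least 60 minutes is 09:00-10:00, so the earliest start is 09:00.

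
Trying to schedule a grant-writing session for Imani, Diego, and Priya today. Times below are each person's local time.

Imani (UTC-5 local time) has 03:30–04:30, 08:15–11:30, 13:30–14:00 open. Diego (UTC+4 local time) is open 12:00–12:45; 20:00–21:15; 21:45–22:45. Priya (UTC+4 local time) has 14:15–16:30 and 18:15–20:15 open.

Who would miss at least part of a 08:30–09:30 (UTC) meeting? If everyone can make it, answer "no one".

Diego, Priya

Imani in UTC: 08:30-09:30, 13:15-16:30, 18:30-19:00 (add 5h to convert from UTC-5).
Diego in UTC: 08:00-08:45, 16:00-17:15, 17:45-18:45 (subtract 4h to convert from UTC+4).
Priya in UTC: 10:15-12:30, 14:15-16:15 (subtract 4h to convert from UTC+4).
Imani: free for 08:30-09:30. Diego: not fully free for 08:30-09:30. Priya: not fully free for 08:30-09:30.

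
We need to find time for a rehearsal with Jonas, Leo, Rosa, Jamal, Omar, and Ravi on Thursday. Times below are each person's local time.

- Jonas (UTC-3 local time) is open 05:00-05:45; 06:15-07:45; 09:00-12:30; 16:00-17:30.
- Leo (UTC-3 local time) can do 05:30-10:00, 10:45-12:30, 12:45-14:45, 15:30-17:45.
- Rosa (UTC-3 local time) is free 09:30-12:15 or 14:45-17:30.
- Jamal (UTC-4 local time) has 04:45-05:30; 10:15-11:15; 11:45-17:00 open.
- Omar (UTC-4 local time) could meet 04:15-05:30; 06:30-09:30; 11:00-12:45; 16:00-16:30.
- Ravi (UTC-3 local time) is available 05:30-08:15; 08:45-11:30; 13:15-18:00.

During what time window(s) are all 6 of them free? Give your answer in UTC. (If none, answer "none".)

Jonas in UTC: 08:00-08:45, 09:15-10:45, 12:00-15:30, 19:00-20:30 (add 3h to convert from UTC-3).
Leo in UTC: 08:30-13:00, 13:45-15:30, 15:45-17:45, 18:30-20:45 (add 3h to convert from UTC-3).
Rosa in UTC: 12:30-15:15, 17:45-20:30 (add 3h to convert from UTC-3).
Jamal in UTC: 08:45-09:30, 14:15-15:15, 15:45-21:00 (add 4h to convert from UTC-4).
Omar in UTC: 08:15-09:30, 10:30-13:30, 15:00-16:45, 20:00-20:30 (add 4h to convert from UTC-4).
Ravi in UTC: 08:30-11:15, 11:45-14:30, 16:15-21:00 (add 3h to convert from UTC-3).
Jonas ∩ Leo: 08:30-08:45, 09:15-10:45, 12:00-13:00, 13:45-15:30, 19:00-20:30.
Jonas ∩ Leo ∩ Rosa: 12:30-13:00, 13:45-15:15, 19:00-20:30.
Jonas ∩ Leo ∩ Rosa ∩ Jamal: 14:15-15:15, 19:00-20:30.
Jonas ∩ Leo ∩ Rosa ∩ Jamal ∩ Omar: 15:00-15:15, 20:00-20:30.
Jonas ∩ Leo ∩ Rosa ∩ Jamal ∩ Omar ∩ Ravi: 20:00-20:30.
So the common availability across everyone is 20:00-20:30.

20:00-20:30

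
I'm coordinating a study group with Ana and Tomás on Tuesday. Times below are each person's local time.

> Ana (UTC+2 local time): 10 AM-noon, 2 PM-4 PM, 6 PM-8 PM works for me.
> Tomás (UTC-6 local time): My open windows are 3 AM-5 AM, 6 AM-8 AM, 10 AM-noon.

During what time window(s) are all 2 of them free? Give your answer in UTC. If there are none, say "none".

Ana in UTC: 08:00-10:00, 12:00-14:00, 16:00-18:00 (subtract 2h to convert from UTC+2).
Tomás in UTC: 09:00-11:00, 12:00-14:00, 16:00-18:00 (add 6h to convert from UTC-6).
Ana ∩ Tomás: 09:00-10:00, 12:00-14:00, 16:00-18:00.

09:00-10:00, 12:00-14:00, 16:00-18:00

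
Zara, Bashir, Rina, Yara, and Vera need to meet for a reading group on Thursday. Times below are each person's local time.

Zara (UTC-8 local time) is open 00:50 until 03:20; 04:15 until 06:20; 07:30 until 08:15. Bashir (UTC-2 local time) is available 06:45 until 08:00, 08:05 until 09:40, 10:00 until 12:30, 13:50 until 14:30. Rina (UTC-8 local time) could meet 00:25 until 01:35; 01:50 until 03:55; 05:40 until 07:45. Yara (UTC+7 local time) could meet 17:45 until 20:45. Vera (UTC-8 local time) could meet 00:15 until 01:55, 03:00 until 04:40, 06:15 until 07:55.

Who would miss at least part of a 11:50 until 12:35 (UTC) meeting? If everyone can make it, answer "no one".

Bashir, Rina, Zara

Zara in UTC: 08:50-11:20, 12:15-14:20, 15:30-16:15 (add 8h to convert from UTC-8).
Bashir in UTC: 08:45-10:00, 10:05-11:40, 12:00-14:30, 15:50-16:30 (add 2h to convert from UTC-2).
Rina in UTC: 08:25-09:35, 09:50-11:55, 13:40-15:45 (add 8h to convert from UTC-8).
Yara in UTC: 10:45-13:45 (subtract 7h to convert from UTC+7).
Vera in UTC: 08:15-09:55, 11:00-12:40, 14:15-15:55 (add 8h to convert from UTC-8).
Zara: not fully free for 11:50-12:35. Bashir: not fully free for 11:50-12:35. Rina: not fully free for 11:50-12:35. Yara: free for 11:50-12:35. Vera: free for 11:50-12:35.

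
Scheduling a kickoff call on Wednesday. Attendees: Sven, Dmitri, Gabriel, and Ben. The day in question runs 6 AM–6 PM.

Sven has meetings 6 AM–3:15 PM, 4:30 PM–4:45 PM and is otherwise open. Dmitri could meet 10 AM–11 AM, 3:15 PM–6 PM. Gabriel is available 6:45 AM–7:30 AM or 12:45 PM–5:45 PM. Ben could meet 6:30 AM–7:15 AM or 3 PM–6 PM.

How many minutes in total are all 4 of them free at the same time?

135

Sven free: 15:15-16:30, 16:45-18:00 (invert busy blocks within the working day).
Dmitri free: 10:00-11:00, 15:15-18:00.
Gabriel free: 06:45-07:30, 12:45-17:45.
Ben free: 06:30-07:15, 15:00-18:00.
Sven ∩ Dmitri: 15:15-16:30, 16:45-18:00.
Sven ∩ Dmitri ∩ Gabriel: 15:15-16:30, 16:45-17:45.
Sven ∩ Dmitri ∩ Gabriel ∩ Ben: 15:15-16:30, 16:45-17:45.
Summing the common windows: 75 + 60 = 135 minutes.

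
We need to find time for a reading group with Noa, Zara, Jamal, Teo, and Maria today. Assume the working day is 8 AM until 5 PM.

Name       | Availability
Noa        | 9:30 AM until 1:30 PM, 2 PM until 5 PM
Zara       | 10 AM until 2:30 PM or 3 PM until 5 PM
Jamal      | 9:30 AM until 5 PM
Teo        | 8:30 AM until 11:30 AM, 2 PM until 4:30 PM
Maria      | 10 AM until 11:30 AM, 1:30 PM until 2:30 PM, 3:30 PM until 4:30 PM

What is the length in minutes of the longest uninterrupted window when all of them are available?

90

Noa ∩ Zara: 10:00-13:30, 14:00-14:30, 15:00-17:00.
Noa ∩ Zara ∩ Jamal: 10:00-13:30, 14:00-14:30, 15:00-17:00.
Noa ∩ Zara ∩ Jamal ∩ Teo: 10:00-11:30, 14:00-14:30, 15:00-16:30.
Noa ∩ Zara ∩ Jamal ∩ Teo ∩ Maria: 10:00-11:30, 14:00-14:30, 15:30-16:30.
Those are the intersection windows.
The longest is 10:00-11:30 at 90 minutes.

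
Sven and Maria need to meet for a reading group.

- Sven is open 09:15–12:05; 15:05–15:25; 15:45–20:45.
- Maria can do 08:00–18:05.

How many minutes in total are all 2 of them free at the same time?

Sven ∩ Maria: 09:15-12:05, 15:05-15:25, 15:45-18:05.
So the common availability across everyone is 09:15-12:05, 15:05-15:25, 15:45-18:05.
Summing the common windows: 170 + 20 + 140 = 330 minutes.

330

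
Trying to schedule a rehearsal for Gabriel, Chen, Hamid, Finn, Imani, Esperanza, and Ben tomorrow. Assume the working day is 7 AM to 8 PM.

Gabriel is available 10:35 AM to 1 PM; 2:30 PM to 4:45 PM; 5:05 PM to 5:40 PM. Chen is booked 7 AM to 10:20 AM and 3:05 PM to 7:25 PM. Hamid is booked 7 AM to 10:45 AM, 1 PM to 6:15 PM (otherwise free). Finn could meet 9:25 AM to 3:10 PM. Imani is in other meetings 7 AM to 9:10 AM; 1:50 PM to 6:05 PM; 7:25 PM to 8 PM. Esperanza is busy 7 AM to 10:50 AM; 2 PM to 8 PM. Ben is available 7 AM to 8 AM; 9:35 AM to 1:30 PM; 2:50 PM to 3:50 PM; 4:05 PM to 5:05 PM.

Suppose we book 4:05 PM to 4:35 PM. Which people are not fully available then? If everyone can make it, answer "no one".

Chen, Esperanza, Finn, Hamid, Imani

Gabriel free: 10:35-13:00, 14:30-16:45, 17:05-17:40.
Chen free: 10:20-15:05, 19:25-20:00 (invert busy blocks within the working day).
Hamid free: 10:45-13:00, 18:15-20:00 (invert busy blocks within the working day).
Finn free: 09:25-15:10.
Imani free: 09:10-13:50, 18:05-19:25 (invert busy blocks within the working day).
Esperanza free: 10:50-14:00 (invert busy blocks within the working day).
Ben free: 07:00-08:00, 09:35-13:30, 14:50-15:50, 16:05-17:05.
Gabriel: free for 16:05-16:35. Chen: not fully free for 16:05-16:35. Hamid: not fully free for 16:05-16:35. Finn: not fully free for 16:05-16:35. Imani: not fully free for 16:05-16:35. Esperanza: not fully free for 16:05-16:35. Ben: free for 16:05-16:35.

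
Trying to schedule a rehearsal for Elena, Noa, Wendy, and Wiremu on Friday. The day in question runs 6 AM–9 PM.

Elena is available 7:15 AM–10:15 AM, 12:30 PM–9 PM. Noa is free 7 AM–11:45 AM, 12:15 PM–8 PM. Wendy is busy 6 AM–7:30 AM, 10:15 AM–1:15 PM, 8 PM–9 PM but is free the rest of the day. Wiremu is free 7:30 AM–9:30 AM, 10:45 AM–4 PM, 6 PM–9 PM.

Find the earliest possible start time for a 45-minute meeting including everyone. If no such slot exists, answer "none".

Elena free: 07:15-10:15, 12:30-21:00.
Noa free: 07:00-11:45, 12:15-20:00.
Wendy free: 07:30-10:15, 13:15-20:00 (invert busy blocks within the working day).
Wiremu free: 07:30-09:30, 10:45-16:00, 18:00-21:00.
Elena ∩ Noa: 07:15-10:15, 12:30-20:00.
Elena ∩ Noa ∩ Wendy: 07:30-10:15, 13:15-20:00.
Elena ∩ Noa ∩ Wendy ∩ Wiremu: 07:30-09:30, 13:15-16:00, 18:00-20:00.
Those are the intersection windows.
The first common window of at least 45 minutes is 07:30-09:30, so the earliest start is 07:30.

07:30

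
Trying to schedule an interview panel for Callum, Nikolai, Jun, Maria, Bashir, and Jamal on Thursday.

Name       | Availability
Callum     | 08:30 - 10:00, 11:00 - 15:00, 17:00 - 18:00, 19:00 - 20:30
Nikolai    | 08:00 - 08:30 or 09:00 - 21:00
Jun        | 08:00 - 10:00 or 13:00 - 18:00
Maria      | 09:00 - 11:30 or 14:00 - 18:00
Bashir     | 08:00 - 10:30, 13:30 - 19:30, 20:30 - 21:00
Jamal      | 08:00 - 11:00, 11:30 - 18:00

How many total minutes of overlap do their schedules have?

180

Callum ∩ Nikolai: 09:00-10:00, 11:00-15:00, 17:00-18:00, 19:00-20:30.
Callum ∩ Nikolai ∩ Jun: 09:00-10:00, 13:00-15:00, 17:00-18:00.
Callum ∩ Nikolai ∩ Jun ∩ Maria: 09:00-10:00, 14:00-15:00, 17:00-18:00.
Callum ∩ Nikolai ∩ Jun ∩ Maria ∩ Bashir: 09:00-10:00, 14:00-15:00, 17:00-18:00.
Callum ∩ Nikolai ∩ Jun ∩ Maria ∩ Bashir ∩ Jamal: 09:00-10:00, 14:00-15:00, 17:00-18:00.
Summing the common windows: 60 + 60 + 60 = 180 minutes.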